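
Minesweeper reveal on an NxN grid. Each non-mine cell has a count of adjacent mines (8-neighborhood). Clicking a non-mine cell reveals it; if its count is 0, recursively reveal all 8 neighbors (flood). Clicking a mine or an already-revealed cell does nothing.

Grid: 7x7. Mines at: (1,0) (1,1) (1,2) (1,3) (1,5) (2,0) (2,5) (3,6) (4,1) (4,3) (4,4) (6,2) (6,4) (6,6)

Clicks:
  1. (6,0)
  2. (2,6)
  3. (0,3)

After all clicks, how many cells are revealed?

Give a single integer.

Click 1 (6,0) count=0: revealed 4 new [(5,0) (5,1) (6,0) (6,1)] -> total=4
Click 2 (2,6) count=3: revealed 1 new [(2,6)] -> total=5
Click 3 (0,3) count=2: revealed 1 new [(0,3)] -> total=6

Answer: 6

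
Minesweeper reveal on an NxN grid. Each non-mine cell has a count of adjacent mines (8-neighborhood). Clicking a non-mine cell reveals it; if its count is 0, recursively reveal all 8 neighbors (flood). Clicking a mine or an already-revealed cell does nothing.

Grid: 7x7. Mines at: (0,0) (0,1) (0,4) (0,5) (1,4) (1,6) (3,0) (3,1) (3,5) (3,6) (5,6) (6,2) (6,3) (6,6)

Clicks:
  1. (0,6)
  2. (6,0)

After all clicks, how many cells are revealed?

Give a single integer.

Click 1 (0,6) count=2: revealed 1 new [(0,6)] -> total=1
Click 2 (6,0) count=0: revealed 6 new [(4,0) (4,1) (5,0) (5,1) (6,0) (6,1)] -> total=7

Answer: 7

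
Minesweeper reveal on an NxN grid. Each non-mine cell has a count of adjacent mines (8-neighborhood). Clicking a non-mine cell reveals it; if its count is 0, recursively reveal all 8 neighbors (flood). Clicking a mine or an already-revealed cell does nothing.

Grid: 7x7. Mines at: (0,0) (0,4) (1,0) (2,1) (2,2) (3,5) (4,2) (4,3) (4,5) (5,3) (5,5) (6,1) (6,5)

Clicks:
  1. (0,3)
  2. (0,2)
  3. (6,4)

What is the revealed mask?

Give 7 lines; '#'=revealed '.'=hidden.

Answer: .###...
.###...
.......
.......
.......
.......
....#..

Derivation:
Click 1 (0,3) count=1: revealed 1 new [(0,3)] -> total=1
Click 2 (0,2) count=0: revealed 5 new [(0,1) (0,2) (1,1) (1,2) (1,3)] -> total=6
Click 3 (6,4) count=3: revealed 1 new [(6,4)] -> total=7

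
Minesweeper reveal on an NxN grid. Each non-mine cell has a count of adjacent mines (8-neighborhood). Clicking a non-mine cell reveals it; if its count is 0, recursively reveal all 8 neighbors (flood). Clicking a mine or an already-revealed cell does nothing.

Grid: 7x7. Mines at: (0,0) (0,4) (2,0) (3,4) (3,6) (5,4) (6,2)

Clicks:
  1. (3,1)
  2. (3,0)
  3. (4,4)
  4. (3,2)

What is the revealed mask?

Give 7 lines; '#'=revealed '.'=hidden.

Click 1 (3,1) count=1: revealed 1 new [(3,1)] -> total=1
Click 2 (3,0) count=1: revealed 1 new [(3,0)] -> total=2
Click 3 (4,4) count=2: revealed 1 new [(4,4)] -> total=3
Click 4 (3,2) count=0: revealed 21 new [(0,1) (0,2) (0,3) (1,1) (1,2) (1,3) (2,1) (2,2) (2,3) (3,2) (3,3) (4,0) (4,1) (4,2) (4,3) (5,0) (5,1) (5,2) (5,3) (6,0) (6,1)] -> total=24

Answer: .###...
.###...
.###...
####...
#####..
####...
##.....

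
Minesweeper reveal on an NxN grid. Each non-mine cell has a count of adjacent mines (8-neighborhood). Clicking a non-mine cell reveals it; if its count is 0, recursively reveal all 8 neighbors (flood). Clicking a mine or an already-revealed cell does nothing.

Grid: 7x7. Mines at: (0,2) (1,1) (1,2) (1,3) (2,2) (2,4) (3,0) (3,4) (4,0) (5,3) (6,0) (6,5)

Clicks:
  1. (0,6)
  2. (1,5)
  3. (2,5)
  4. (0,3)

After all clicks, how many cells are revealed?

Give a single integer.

Answer: 15

Derivation:
Click 1 (0,6) count=0: revealed 14 new [(0,4) (0,5) (0,6) (1,4) (1,5) (1,6) (2,5) (2,6) (3,5) (3,6) (4,5) (4,6) (5,5) (5,6)] -> total=14
Click 2 (1,5) count=1: revealed 0 new [(none)] -> total=14
Click 3 (2,5) count=2: revealed 0 new [(none)] -> total=14
Click 4 (0,3) count=3: revealed 1 new [(0,3)] -> total=15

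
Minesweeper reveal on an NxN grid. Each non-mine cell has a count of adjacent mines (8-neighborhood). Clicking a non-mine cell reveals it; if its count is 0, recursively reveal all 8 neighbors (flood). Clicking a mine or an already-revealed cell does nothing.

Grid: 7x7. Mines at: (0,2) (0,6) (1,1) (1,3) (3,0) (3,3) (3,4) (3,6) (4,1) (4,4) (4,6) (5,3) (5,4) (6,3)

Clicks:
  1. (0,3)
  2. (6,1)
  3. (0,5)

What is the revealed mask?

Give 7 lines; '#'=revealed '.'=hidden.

Click 1 (0,3) count=2: revealed 1 new [(0,3)] -> total=1
Click 2 (6,1) count=0: revealed 6 new [(5,0) (5,1) (5,2) (6,0) (6,1) (6,2)] -> total=7
Click 3 (0,5) count=1: revealed 1 new [(0,5)] -> total=8

Answer: ...#.#.
.......
.......
.......
.......
###....
###....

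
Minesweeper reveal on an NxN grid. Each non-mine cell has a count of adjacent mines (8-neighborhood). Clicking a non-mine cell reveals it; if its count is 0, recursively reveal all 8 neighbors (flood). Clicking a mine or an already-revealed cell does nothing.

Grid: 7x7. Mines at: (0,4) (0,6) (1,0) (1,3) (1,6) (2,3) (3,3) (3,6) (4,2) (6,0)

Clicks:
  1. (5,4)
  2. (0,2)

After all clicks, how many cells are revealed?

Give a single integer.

Click 1 (5,4) count=0: revealed 16 new [(4,3) (4,4) (4,5) (4,6) (5,1) (5,2) (5,3) (5,4) (5,5) (5,6) (6,1) (6,2) (6,3) (6,4) (6,5) (6,6)] -> total=16
Click 2 (0,2) count=1: revealed 1 new [(0,2)] -> total=17

Answer: 17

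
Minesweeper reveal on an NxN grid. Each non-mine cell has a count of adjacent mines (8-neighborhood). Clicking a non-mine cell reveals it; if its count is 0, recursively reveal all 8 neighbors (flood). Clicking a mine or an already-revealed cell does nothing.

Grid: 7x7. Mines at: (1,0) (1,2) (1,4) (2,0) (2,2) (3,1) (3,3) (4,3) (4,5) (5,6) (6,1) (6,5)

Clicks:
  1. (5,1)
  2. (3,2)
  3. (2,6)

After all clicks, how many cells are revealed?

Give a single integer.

Answer: 10

Derivation:
Click 1 (5,1) count=1: revealed 1 new [(5,1)] -> total=1
Click 2 (3,2) count=4: revealed 1 new [(3,2)] -> total=2
Click 3 (2,6) count=0: revealed 8 new [(0,5) (0,6) (1,5) (1,6) (2,5) (2,6) (3,5) (3,6)] -> total=10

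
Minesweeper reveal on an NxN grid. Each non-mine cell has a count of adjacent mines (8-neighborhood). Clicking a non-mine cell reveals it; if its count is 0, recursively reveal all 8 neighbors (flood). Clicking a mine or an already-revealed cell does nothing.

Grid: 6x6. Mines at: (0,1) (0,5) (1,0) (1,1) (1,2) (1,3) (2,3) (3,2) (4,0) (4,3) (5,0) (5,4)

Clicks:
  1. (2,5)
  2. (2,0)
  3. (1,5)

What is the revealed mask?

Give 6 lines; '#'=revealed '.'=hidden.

Answer: ......
....##
#...##
....##
....##
......

Derivation:
Click 1 (2,5) count=0: revealed 8 new [(1,4) (1,5) (2,4) (2,5) (3,4) (3,5) (4,4) (4,5)] -> total=8
Click 2 (2,0) count=2: revealed 1 new [(2,0)] -> total=9
Click 3 (1,5) count=1: revealed 0 new [(none)] -> total=9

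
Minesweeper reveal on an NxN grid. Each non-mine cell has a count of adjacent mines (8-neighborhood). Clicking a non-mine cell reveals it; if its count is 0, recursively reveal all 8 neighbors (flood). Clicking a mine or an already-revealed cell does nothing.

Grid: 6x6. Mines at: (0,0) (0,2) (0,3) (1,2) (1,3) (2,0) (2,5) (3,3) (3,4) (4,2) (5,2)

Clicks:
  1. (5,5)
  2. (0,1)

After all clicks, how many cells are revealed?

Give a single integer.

Click 1 (5,5) count=0: revealed 6 new [(4,3) (4,4) (4,5) (5,3) (5,4) (5,5)] -> total=6
Click 2 (0,1) count=3: revealed 1 new [(0,1)] -> total=7

Answer: 7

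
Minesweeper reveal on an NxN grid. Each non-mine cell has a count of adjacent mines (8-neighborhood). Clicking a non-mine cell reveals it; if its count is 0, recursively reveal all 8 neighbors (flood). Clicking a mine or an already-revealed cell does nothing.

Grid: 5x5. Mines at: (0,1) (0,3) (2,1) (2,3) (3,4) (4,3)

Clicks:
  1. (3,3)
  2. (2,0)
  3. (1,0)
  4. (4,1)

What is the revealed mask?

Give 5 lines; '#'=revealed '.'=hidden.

Click 1 (3,3) count=3: revealed 1 new [(3,3)] -> total=1
Click 2 (2,0) count=1: revealed 1 new [(2,0)] -> total=2
Click 3 (1,0) count=2: revealed 1 new [(1,0)] -> total=3
Click 4 (4,1) count=0: revealed 6 new [(3,0) (3,1) (3,2) (4,0) (4,1) (4,2)] -> total=9

Answer: .....
#....
#....
####.
###..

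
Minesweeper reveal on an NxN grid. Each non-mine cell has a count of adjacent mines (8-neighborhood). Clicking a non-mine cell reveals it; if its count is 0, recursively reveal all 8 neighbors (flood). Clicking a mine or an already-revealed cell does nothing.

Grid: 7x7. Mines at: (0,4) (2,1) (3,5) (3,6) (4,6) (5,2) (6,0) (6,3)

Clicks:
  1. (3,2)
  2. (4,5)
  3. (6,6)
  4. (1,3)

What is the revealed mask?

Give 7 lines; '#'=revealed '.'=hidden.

Click 1 (3,2) count=1: revealed 1 new [(3,2)] -> total=1
Click 2 (4,5) count=3: revealed 1 new [(4,5)] -> total=2
Click 3 (6,6) count=0: revealed 6 new [(5,4) (5,5) (5,6) (6,4) (6,5) (6,6)] -> total=8
Click 4 (1,3) count=1: revealed 1 new [(1,3)] -> total=9

Answer: .......
...#...
.......
..#....
.....#.
....###
....###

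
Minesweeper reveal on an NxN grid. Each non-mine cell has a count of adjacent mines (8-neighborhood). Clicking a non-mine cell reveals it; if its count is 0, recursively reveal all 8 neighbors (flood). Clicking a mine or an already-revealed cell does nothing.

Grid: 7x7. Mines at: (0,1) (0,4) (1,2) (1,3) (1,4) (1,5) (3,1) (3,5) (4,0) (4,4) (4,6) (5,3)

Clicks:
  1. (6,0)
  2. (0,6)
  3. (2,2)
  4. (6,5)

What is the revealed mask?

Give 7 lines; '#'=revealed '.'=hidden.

Answer: ......#
.......
..#....
.......
.......
###.###
###.###

Derivation:
Click 1 (6,0) count=0: revealed 6 new [(5,0) (5,1) (5,2) (6,0) (6,1) (6,2)] -> total=6
Click 2 (0,6) count=1: revealed 1 new [(0,6)] -> total=7
Click 3 (2,2) count=3: revealed 1 new [(2,2)] -> total=8
Click 4 (6,5) count=0: revealed 6 new [(5,4) (5,5) (5,6) (6,4) (6,5) (6,6)] -> total=14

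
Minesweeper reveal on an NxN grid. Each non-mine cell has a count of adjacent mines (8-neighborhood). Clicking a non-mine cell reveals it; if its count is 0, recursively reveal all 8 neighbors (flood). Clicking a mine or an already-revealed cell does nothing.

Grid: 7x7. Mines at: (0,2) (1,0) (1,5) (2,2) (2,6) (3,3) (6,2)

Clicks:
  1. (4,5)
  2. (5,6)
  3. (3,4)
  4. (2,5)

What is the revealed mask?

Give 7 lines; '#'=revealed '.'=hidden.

Click 1 (4,5) count=0: revealed 15 new [(3,4) (3,5) (3,6) (4,3) (4,4) (4,5) (4,6) (5,3) (5,4) (5,5) (5,6) (6,3) (6,4) (6,5) (6,6)] -> total=15
Click 2 (5,6) count=0: revealed 0 new [(none)] -> total=15
Click 3 (3,4) count=1: revealed 0 new [(none)] -> total=15
Click 4 (2,5) count=2: revealed 1 new [(2,5)] -> total=16

Answer: .......
.......
.....#.
....###
...####
...####
...####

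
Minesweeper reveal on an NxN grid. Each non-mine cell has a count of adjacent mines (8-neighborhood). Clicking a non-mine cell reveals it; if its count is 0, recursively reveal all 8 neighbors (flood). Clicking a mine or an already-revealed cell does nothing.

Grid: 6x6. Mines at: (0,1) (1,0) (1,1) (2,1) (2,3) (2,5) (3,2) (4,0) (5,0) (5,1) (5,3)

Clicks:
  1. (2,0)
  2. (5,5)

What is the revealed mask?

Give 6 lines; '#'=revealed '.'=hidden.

Answer: ......
......
#.....
....##
....##
....##

Derivation:
Click 1 (2,0) count=3: revealed 1 new [(2,0)] -> total=1
Click 2 (5,5) count=0: revealed 6 new [(3,4) (3,5) (4,4) (4,5) (5,4) (5,5)] -> total=7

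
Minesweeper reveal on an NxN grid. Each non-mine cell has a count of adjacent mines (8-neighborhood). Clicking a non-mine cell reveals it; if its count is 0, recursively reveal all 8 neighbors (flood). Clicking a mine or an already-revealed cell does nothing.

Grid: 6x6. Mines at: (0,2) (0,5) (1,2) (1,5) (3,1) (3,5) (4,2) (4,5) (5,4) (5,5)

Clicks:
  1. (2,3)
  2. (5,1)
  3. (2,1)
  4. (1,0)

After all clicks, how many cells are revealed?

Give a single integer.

Answer: 8

Derivation:
Click 1 (2,3) count=1: revealed 1 new [(2,3)] -> total=1
Click 2 (5,1) count=1: revealed 1 new [(5,1)] -> total=2
Click 3 (2,1) count=2: revealed 1 new [(2,1)] -> total=3
Click 4 (1,0) count=0: revealed 5 new [(0,0) (0,1) (1,0) (1,1) (2,0)] -> total=8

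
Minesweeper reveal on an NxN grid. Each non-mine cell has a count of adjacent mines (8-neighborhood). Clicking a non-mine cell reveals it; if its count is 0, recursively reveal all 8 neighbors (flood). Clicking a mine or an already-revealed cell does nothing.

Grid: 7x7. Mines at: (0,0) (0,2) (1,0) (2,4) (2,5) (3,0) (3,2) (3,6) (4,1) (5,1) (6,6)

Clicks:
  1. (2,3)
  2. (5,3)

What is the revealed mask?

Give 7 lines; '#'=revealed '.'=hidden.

Answer: .......
.......
...#...
...###.
..####.
..####.
..####.

Derivation:
Click 1 (2,3) count=2: revealed 1 new [(2,3)] -> total=1
Click 2 (5,3) count=0: revealed 15 new [(3,3) (3,4) (3,5) (4,2) (4,3) (4,4) (4,5) (5,2) (5,3) (5,4) (5,5) (6,2) (6,3) (6,4) (6,5)] -> total=16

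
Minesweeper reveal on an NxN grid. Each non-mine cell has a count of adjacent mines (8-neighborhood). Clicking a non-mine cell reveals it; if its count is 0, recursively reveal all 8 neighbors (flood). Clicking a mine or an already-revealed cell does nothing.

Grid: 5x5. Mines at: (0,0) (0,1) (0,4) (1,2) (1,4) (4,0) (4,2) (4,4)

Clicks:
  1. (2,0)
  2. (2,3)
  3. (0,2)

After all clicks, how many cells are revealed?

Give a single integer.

Answer: 8

Derivation:
Click 1 (2,0) count=0: revealed 6 new [(1,0) (1,1) (2,0) (2,1) (3,0) (3,1)] -> total=6
Click 2 (2,3) count=2: revealed 1 new [(2,3)] -> total=7
Click 3 (0,2) count=2: revealed 1 new [(0,2)] -> total=8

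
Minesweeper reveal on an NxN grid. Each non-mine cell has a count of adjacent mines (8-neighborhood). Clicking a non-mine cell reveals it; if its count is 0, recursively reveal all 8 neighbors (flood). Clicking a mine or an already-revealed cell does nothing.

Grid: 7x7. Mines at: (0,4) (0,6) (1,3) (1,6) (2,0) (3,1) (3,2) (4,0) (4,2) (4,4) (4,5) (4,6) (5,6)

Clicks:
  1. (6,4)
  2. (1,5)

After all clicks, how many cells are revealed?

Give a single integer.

Answer: 13

Derivation:
Click 1 (6,4) count=0: revealed 12 new [(5,0) (5,1) (5,2) (5,3) (5,4) (5,5) (6,0) (6,1) (6,2) (6,3) (6,4) (6,5)] -> total=12
Click 2 (1,5) count=3: revealed 1 new [(1,5)] -> total=13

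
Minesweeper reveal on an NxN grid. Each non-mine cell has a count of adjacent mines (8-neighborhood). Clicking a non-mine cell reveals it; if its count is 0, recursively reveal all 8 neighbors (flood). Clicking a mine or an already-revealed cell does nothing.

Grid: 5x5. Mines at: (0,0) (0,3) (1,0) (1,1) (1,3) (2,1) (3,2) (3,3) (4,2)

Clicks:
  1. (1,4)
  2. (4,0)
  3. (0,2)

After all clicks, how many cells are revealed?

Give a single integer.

Answer: 6

Derivation:
Click 1 (1,4) count=2: revealed 1 new [(1,4)] -> total=1
Click 2 (4,0) count=0: revealed 4 new [(3,0) (3,1) (4,0) (4,1)] -> total=5
Click 3 (0,2) count=3: revealed 1 new [(0,2)] -> total=6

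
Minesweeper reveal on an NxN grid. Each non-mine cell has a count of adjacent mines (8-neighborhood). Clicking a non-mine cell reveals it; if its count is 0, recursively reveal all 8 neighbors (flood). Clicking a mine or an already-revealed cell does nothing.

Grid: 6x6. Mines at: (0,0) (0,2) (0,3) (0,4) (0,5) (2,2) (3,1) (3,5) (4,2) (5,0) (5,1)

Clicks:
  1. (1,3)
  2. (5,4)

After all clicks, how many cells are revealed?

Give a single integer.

Answer: 7

Derivation:
Click 1 (1,3) count=4: revealed 1 new [(1,3)] -> total=1
Click 2 (5,4) count=0: revealed 6 new [(4,3) (4,4) (4,5) (5,3) (5,4) (5,5)] -> total=7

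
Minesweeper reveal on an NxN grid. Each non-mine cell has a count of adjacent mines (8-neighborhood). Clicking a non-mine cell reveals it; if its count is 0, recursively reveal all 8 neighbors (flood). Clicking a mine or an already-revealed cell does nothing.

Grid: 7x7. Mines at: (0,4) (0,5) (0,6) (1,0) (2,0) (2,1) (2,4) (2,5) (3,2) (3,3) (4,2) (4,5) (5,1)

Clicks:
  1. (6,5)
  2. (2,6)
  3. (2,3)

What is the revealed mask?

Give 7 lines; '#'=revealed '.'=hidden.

Answer: .......
.......
...#..#
.......
.......
..#####
..#####

Derivation:
Click 1 (6,5) count=0: revealed 10 new [(5,2) (5,3) (5,4) (5,5) (5,6) (6,2) (6,3) (6,4) (6,5) (6,6)] -> total=10
Click 2 (2,6) count=1: revealed 1 new [(2,6)] -> total=11
Click 3 (2,3) count=3: revealed 1 new [(2,3)] -> total=12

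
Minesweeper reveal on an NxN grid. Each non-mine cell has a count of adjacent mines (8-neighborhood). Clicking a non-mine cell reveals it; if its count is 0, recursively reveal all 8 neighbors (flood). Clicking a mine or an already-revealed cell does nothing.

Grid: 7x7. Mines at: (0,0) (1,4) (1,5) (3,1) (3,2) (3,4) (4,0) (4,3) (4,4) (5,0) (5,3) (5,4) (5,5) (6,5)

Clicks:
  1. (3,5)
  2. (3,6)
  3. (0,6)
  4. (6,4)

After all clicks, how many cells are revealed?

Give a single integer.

Click 1 (3,5) count=2: revealed 1 new [(3,5)] -> total=1
Click 2 (3,6) count=0: revealed 5 new [(2,5) (2,6) (3,6) (4,5) (4,6)] -> total=6
Click 3 (0,6) count=1: revealed 1 new [(0,6)] -> total=7
Click 4 (6,4) count=4: revealed 1 new [(6,4)] -> total=8

Answer: 8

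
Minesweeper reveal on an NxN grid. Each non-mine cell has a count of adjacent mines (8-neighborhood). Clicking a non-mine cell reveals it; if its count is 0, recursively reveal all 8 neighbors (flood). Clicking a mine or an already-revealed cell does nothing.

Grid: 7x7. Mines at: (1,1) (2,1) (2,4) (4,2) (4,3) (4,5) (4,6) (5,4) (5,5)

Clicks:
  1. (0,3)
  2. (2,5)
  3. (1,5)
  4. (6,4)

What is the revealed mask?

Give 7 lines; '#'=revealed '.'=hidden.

Answer: ..#####
..#####
.....##
.....##
.......
.......
....#..

Derivation:
Click 1 (0,3) count=0: revealed 14 new [(0,2) (0,3) (0,4) (0,5) (0,6) (1,2) (1,3) (1,4) (1,5) (1,6) (2,5) (2,6) (3,5) (3,6)] -> total=14
Click 2 (2,5) count=1: revealed 0 new [(none)] -> total=14
Click 3 (1,5) count=1: revealed 0 new [(none)] -> total=14
Click 4 (6,4) count=2: revealed 1 new [(6,4)] -> total=15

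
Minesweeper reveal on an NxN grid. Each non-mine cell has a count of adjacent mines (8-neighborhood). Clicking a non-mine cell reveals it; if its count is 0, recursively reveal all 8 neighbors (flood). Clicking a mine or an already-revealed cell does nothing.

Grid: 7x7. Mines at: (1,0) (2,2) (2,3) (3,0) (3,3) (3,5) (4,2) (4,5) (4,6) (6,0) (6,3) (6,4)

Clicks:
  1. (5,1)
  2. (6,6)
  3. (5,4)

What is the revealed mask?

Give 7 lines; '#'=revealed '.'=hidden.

Answer: .......
.......
.......
.......
.......
.#..###
.....##

Derivation:
Click 1 (5,1) count=2: revealed 1 new [(5,1)] -> total=1
Click 2 (6,6) count=0: revealed 4 new [(5,5) (5,6) (6,5) (6,6)] -> total=5
Click 3 (5,4) count=3: revealed 1 new [(5,4)] -> total=6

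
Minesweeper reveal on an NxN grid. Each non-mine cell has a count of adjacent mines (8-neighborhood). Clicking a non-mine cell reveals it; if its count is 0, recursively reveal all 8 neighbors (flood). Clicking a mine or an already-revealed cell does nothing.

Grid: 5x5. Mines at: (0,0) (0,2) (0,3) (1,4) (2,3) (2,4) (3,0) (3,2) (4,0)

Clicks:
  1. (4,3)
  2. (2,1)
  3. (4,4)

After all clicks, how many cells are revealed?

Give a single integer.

Click 1 (4,3) count=1: revealed 1 new [(4,3)] -> total=1
Click 2 (2,1) count=2: revealed 1 new [(2,1)] -> total=2
Click 3 (4,4) count=0: revealed 3 new [(3,3) (3,4) (4,4)] -> total=5

Answer: 5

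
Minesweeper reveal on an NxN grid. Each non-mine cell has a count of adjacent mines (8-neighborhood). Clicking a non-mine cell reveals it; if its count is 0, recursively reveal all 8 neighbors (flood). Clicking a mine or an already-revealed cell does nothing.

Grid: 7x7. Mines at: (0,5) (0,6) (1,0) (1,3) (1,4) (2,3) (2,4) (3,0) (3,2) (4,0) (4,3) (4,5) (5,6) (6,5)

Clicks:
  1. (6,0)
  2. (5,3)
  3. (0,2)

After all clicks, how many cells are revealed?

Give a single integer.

Answer: 11

Derivation:
Click 1 (6,0) count=0: revealed 10 new [(5,0) (5,1) (5,2) (5,3) (5,4) (6,0) (6,1) (6,2) (6,3) (6,4)] -> total=10
Click 2 (5,3) count=1: revealed 0 new [(none)] -> total=10
Click 3 (0,2) count=1: revealed 1 new [(0,2)] -> total=11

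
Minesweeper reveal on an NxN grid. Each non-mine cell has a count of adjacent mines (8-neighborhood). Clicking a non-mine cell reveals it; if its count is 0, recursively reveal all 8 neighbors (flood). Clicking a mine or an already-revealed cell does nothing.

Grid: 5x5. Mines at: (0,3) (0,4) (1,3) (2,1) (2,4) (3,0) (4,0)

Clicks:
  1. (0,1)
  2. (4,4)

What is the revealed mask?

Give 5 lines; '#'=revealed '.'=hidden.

Click 1 (0,1) count=0: revealed 6 new [(0,0) (0,1) (0,2) (1,0) (1,1) (1,2)] -> total=6
Click 2 (4,4) count=0: revealed 8 new [(3,1) (3,2) (3,3) (3,4) (4,1) (4,2) (4,3) (4,4)] -> total=14

Answer: ###..
###..
.....
.####
.####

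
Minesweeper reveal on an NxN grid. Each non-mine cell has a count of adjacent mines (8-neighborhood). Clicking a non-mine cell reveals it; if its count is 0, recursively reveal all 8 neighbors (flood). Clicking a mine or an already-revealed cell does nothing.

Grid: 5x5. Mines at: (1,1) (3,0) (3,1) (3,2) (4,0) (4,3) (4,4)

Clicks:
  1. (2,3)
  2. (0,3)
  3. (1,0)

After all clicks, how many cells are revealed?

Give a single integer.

Answer: 12

Derivation:
Click 1 (2,3) count=1: revealed 1 new [(2,3)] -> total=1
Click 2 (0,3) count=0: revealed 10 new [(0,2) (0,3) (0,4) (1,2) (1,3) (1,4) (2,2) (2,4) (3,3) (3,4)] -> total=11
Click 3 (1,0) count=1: revealed 1 new [(1,0)] -> total=12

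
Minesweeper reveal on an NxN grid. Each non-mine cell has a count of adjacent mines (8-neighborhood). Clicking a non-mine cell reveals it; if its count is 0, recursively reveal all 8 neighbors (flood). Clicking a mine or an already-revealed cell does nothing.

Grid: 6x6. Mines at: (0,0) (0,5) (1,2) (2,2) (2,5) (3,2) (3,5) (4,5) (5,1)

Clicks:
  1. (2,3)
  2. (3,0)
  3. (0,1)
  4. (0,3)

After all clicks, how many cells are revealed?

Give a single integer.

Answer: 11

Derivation:
Click 1 (2,3) count=3: revealed 1 new [(2,3)] -> total=1
Click 2 (3,0) count=0: revealed 8 new [(1,0) (1,1) (2,0) (2,1) (3,0) (3,1) (4,0) (4,1)] -> total=9
Click 3 (0,1) count=2: revealed 1 new [(0,1)] -> total=10
Click 4 (0,3) count=1: revealed 1 new [(0,3)] -> total=11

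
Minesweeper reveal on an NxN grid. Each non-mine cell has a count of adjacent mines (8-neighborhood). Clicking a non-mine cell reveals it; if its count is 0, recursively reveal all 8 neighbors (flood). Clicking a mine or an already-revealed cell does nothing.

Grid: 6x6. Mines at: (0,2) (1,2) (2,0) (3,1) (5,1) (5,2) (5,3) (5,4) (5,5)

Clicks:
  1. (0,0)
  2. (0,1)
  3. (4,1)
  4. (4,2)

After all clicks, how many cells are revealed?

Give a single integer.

Click 1 (0,0) count=0: revealed 4 new [(0,0) (0,1) (1,0) (1,1)] -> total=4
Click 2 (0,1) count=2: revealed 0 new [(none)] -> total=4
Click 3 (4,1) count=3: revealed 1 new [(4,1)] -> total=5
Click 4 (4,2) count=4: revealed 1 new [(4,2)] -> total=6

Answer: 6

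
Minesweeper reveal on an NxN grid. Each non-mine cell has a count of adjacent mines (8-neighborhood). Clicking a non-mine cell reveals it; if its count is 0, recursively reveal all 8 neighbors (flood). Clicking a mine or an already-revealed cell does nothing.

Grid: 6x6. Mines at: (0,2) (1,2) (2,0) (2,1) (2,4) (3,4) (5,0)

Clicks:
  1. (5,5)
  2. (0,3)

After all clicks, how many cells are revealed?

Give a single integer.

Answer: 14

Derivation:
Click 1 (5,5) count=0: revealed 13 new [(3,1) (3,2) (3,3) (4,1) (4,2) (4,3) (4,4) (4,5) (5,1) (5,2) (5,3) (5,4) (5,5)] -> total=13
Click 2 (0,3) count=2: revealed 1 new [(0,3)] -> total=14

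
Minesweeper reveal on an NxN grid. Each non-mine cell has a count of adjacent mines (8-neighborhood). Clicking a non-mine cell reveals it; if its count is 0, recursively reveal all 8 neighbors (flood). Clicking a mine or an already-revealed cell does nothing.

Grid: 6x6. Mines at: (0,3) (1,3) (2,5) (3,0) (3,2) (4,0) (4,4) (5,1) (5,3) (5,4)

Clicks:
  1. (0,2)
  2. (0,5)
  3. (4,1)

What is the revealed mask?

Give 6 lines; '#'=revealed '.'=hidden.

Click 1 (0,2) count=2: revealed 1 new [(0,2)] -> total=1
Click 2 (0,5) count=0: revealed 4 new [(0,4) (0,5) (1,4) (1,5)] -> total=5
Click 3 (4,1) count=4: revealed 1 new [(4,1)] -> total=6

Answer: ..#.##
....##
......
......
.#....
......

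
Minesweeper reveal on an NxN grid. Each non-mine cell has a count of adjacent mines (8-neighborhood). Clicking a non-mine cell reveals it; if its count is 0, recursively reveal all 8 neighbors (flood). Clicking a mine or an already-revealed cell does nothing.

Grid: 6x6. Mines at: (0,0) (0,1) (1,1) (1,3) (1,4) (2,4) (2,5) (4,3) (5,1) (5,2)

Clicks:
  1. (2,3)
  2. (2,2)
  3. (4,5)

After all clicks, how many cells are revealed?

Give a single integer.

Answer: 8

Derivation:
Click 1 (2,3) count=3: revealed 1 new [(2,3)] -> total=1
Click 2 (2,2) count=2: revealed 1 new [(2,2)] -> total=2
Click 3 (4,5) count=0: revealed 6 new [(3,4) (3,5) (4,4) (4,5) (5,4) (5,5)] -> total=8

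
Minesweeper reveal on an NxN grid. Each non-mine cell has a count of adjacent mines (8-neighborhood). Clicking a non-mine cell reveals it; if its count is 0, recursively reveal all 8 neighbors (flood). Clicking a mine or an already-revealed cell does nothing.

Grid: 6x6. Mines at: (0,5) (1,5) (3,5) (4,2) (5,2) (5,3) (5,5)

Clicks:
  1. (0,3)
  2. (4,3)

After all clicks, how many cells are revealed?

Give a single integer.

Click 1 (0,3) count=0: revealed 24 new [(0,0) (0,1) (0,2) (0,3) (0,4) (1,0) (1,1) (1,2) (1,3) (1,4) (2,0) (2,1) (2,2) (2,3) (2,4) (3,0) (3,1) (3,2) (3,3) (3,4) (4,0) (4,1) (5,0) (5,1)] -> total=24
Click 2 (4,3) count=3: revealed 1 new [(4,3)] -> total=25

Answer: 25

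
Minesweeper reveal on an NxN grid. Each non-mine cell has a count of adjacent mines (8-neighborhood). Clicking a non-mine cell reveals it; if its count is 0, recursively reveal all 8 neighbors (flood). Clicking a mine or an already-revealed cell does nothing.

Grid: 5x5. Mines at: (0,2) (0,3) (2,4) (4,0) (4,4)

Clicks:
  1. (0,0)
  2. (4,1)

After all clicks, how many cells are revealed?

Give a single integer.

Click 1 (0,0) count=0: revealed 17 new [(0,0) (0,1) (1,0) (1,1) (1,2) (1,3) (2,0) (2,1) (2,2) (2,3) (3,0) (3,1) (3,2) (3,3) (4,1) (4,2) (4,3)] -> total=17
Click 2 (4,1) count=1: revealed 0 new [(none)] -> total=17

Answer: 17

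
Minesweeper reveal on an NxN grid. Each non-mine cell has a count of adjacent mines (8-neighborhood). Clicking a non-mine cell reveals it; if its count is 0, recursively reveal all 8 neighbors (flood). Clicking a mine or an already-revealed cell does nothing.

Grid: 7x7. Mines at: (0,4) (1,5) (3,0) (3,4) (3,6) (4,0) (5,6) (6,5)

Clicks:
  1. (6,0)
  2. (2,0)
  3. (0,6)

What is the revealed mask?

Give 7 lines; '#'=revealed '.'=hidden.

Answer: ####..#
####...
####...
.###...
.####..
#####..
#####..

Derivation:
Click 1 (6,0) count=0: revealed 29 new [(0,0) (0,1) (0,2) (0,3) (1,0) (1,1) (1,2) (1,3) (2,0) (2,1) (2,2) (2,3) (3,1) (3,2) (3,3) (4,1) (4,2) (4,3) (4,4) (5,0) (5,1) (5,2) (5,3) (5,4) (6,0) (6,1) (6,2) (6,3) (6,4)] -> total=29
Click 2 (2,0) count=1: revealed 0 new [(none)] -> total=29
Click 3 (0,6) count=1: revealed 1 new [(0,6)] -> total=30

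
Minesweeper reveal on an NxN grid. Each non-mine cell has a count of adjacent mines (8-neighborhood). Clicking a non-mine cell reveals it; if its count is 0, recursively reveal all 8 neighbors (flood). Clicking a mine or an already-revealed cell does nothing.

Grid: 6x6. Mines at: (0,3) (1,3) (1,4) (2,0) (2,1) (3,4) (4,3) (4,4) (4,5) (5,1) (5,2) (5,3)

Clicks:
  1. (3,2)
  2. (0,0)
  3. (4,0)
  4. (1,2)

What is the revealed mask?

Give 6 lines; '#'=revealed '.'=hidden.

Answer: ###...
###...
......
..#...
#.....
......

Derivation:
Click 1 (3,2) count=2: revealed 1 new [(3,2)] -> total=1
Click 2 (0,0) count=0: revealed 6 new [(0,0) (0,1) (0,2) (1,0) (1,1) (1,2)] -> total=7
Click 3 (4,0) count=1: revealed 1 new [(4,0)] -> total=8
Click 4 (1,2) count=3: revealed 0 new [(none)] -> total=8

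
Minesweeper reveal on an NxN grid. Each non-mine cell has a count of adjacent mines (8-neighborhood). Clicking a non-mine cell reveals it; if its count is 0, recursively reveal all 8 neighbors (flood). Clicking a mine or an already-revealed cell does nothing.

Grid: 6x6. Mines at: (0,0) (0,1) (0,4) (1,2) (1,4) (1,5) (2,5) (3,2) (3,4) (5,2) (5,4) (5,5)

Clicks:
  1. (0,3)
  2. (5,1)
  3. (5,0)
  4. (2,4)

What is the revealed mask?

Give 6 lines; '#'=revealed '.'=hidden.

Answer: ...#..
##....
##..#.
##....
##....
##....

Derivation:
Click 1 (0,3) count=3: revealed 1 new [(0,3)] -> total=1
Click 2 (5,1) count=1: revealed 1 new [(5,1)] -> total=2
Click 3 (5,0) count=0: revealed 9 new [(1,0) (1,1) (2,0) (2,1) (3,0) (3,1) (4,0) (4,1) (5,0)] -> total=11
Click 4 (2,4) count=4: revealed 1 new [(2,4)] -> total=12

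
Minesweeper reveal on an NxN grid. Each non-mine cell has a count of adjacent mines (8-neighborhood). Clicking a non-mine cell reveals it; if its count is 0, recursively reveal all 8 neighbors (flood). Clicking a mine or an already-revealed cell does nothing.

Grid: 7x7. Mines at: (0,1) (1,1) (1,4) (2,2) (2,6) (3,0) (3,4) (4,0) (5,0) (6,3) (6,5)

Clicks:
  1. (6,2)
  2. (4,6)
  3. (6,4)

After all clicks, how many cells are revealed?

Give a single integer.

Click 1 (6,2) count=1: revealed 1 new [(6,2)] -> total=1
Click 2 (4,6) count=0: revealed 6 new [(3,5) (3,6) (4,5) (4,6) (5,5) (5,6)] -> total=7
Click 3 (6,4) count=2: revealed 1 new [(6,4)] -> total=8

Answer: 8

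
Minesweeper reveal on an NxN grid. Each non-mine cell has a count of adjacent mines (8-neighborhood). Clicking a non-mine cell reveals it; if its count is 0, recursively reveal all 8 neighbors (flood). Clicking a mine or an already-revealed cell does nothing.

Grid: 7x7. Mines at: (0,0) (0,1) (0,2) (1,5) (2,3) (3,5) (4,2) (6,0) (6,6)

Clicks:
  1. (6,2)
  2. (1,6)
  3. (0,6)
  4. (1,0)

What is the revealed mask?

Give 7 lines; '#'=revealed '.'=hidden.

Click 1 (6,2) count=0: revealed 13 new [(4,3) (4,4) (4,5) (5,1) (5,2) (5,3) (5,4) (5,5) (6,1) (6,2) (6,3) (6,4) (6,5)] -> total=13
Click 2 (1,6) count=1: revealed 1 new [(1,6)] -> total=14
Click 3 (0,6) count=1: revealed 1 new [(0,6)] -> total=15
Click 4 (1,0) count=2: revealed 1 new [(1,0)] -> total=16

Answer: ......#
#.....#
.......
.......
...###.
.#####.
.#####.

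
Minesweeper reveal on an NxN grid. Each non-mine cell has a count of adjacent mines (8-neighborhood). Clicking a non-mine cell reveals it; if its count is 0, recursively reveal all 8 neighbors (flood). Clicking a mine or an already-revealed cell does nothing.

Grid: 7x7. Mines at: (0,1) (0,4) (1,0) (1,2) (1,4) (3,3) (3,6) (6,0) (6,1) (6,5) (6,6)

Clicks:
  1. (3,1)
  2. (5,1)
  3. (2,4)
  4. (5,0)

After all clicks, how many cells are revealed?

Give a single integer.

Click 1 (3,1) count=0: revealed 12 new [(2,0) (2,1) (2,2) (3,0) (3,1) (3,2) (4,0) (4,1) (4,2) (5,0) (5,1) (5,2)] -> total=12
Click 2 (5,1) count=2: revealed 0 new [(none)] -> total=12
Click 3 (2,4) count=2: revealed 1 new [(2,4)] -> total=13
Click 4 (5,0) count=2: revealed 0 new [(none)] -> total=13

Answer: 13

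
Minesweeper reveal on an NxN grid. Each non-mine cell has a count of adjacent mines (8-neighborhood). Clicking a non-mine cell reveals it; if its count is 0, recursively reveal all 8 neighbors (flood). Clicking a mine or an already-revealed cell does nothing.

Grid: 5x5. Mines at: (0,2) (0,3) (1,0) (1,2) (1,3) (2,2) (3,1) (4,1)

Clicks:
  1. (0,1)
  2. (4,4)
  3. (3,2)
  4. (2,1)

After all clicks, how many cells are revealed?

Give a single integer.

Click 1 (0,1) count=3: revealed 1 new [(0,1)] -> total=1
Click 2 (4,4) count=0: revealed 8 new [(2,3) (2,4) (3,2) (3,3) (3,4) (4,2) (4,3) (4,4)] -> total=9
Click 3 (3,2) count=3: revealed 0 new [(none)] -> total=9
Click 4 (2,1) count=4: revealed 1 new [(2,1)] -> total=10

Answer: 10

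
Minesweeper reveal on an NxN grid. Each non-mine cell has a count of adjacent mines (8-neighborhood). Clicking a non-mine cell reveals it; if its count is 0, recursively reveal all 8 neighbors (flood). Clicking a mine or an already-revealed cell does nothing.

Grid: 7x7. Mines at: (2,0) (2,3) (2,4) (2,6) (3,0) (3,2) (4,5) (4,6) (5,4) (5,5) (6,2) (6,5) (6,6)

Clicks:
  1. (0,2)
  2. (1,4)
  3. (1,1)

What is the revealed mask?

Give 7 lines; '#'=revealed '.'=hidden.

Answer: #######
#######
.......
.......
.......
.......
.......

Derivation:
Click 1 (0,2) count=0: revealed 14 new [(0,0) (0,1) (0,2) (0,3) (0,4) (0,5) (0,6) (1,0) (1,1) (1,2) (1,3) (1,4) (1,5) (1,6)] -> total=14
Click 2 (1,4) count=2: revealed 0 new [(none)] -> total=14
Click 3 (1,1) count=1: revealed 0 new [(none)] -> total=14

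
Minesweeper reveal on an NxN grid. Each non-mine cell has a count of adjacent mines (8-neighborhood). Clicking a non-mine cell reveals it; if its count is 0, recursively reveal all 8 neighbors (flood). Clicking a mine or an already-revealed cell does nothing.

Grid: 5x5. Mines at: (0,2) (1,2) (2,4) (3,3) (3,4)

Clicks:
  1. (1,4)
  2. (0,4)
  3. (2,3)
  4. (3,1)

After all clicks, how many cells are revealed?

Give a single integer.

Answer: 18

Derivation:
Click 1 (1,4) count=1: revealed 1 new [(1,4)] -> total=1
Click 2 (0,4) count=0: revealed 3 new [(0,3) (0,4) (1,3)] -> total=4
Click 3 (2,3) count=4: revealed 1 new [(2,3)] -> total=5
Click 4 (3,1) count=0: revealed 13 new [(0,0) (0,1) (1,0) (1,1) (2,0) (2,1) (2,2) (3,0) (3,1) (3,2) (4,0) (4,1) (4,2)] -> total=18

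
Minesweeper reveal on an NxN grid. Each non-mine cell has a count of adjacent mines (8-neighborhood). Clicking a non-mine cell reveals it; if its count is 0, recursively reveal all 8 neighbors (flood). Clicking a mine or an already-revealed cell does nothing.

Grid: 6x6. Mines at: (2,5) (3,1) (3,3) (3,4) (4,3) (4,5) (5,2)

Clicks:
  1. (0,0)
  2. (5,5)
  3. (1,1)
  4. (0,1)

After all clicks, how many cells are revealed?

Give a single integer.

Answer: 18

Derivation:
Click 1 (0,0) count=0: revealed 17 new [(0,0) (0,1) (0,2) (0,3) (0,4) (0,5) (1,0) (1,1) (1,2) (1,3) (1,4) (1,5) (2,0) (2,1) (2,2) (2,3) (2,4)] -> total=17
Click 2 (5,5) count=1: revealed 1 new [(5,5)] -> total=18
Click 3 (1,1) count=0: revealed 0 new [(none)] -> total=18
Click 4 (0,1) count=0: revealed 0 new [(none)] -> total=18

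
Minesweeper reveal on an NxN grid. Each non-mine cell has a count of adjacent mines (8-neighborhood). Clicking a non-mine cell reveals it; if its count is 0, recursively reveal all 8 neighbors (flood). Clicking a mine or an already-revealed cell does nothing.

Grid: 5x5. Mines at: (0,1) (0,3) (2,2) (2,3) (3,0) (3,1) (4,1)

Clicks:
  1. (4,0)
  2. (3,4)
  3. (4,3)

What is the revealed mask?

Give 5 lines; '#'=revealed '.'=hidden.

Answer: .....
.....
.....
..###
#.###

Derivation:
Click 1 (4,0) count=3: revealed 1 new [(4,0)] -> total=1
Click 2 (3,4) count=1: revealed 1 new [(3,4)] -> total=2
Click 3 (4,3) count=0: revealed 5 new [(3,2) (3,3) (4,2) (4,3) (4,4)] -> total=7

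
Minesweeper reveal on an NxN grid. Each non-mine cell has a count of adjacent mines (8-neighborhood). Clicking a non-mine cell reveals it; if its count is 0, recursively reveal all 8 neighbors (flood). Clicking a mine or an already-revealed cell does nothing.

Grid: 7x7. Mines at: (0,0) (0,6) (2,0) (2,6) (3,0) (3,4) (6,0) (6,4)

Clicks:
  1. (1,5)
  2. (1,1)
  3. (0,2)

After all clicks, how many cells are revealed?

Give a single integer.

Click 1 (1,5) count=2: revealed 1 new [(1,5)] -> total=1
Click 2 (1,1) count=2: revealed 1 new [(1,1)] -> total=2
Click 3 (0,2) count=0: revealed 25 new [(0,1) (0,2) (0,3) (0,4) (0,5) (1,2) (1,3) (1,4) (2,1) (2,2) (2,3) (2,4) (2,5) (3,1) (3,2) (3,3) (4,1) (4,2) (4,3) (5,1) (5,2) (5,3) (6,1) (6,2) (6,3)] -> total=27

Answer: 27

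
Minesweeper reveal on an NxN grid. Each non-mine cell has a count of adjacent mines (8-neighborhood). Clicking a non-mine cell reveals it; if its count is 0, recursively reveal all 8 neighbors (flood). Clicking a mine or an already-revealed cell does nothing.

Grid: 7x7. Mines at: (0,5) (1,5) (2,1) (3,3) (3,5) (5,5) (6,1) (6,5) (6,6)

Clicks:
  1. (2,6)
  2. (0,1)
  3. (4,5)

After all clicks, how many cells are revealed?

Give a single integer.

Click 1 (2,6) count=2: revealed 1 new [(2,6)] -> total=1
Click 2 (0,1) count=0: revealed 13 new [(0,0) (0,1) (0,2) (0,3) (0,4) (1,0) (1,1) (1,2) (1,3) (1,4) (2,2) (2,3) (2,4)] -> total=14
Click 3 (4,5) count=2: revealed 1 new [(4,5)] -> total=15

Answer: 15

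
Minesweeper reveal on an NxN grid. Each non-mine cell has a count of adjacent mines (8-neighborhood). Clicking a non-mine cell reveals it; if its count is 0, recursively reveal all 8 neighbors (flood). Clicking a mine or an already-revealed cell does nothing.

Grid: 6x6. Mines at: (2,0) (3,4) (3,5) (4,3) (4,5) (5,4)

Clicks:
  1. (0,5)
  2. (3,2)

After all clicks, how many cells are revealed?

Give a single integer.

Click 1 (0,5) count=0: revealed 20 new [(0,0) (0,1) (0,2) (0,3) (0,4) (0,5) (1,0) (1,1) (1,2) (1,3) (1,4) (1,5) (2,1) (2,2) (2,3) (2,4) (2,5) (3,1) (3,2) (3,3)] -> total=20
Click 2 (3,2) count=1: revealed 0 new [(none)] -> total=20

Answer: 20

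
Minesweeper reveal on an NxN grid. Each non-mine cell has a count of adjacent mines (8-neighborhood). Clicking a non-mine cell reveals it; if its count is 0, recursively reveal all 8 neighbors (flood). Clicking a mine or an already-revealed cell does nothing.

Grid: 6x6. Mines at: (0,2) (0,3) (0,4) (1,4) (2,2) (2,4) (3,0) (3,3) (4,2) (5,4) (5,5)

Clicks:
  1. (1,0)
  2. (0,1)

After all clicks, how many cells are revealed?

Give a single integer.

Answer: 6

Derivation:
Click 1 (1,0) count=0: revealed 6 new [(0,0) (0,1) (1,0) (1,1) (2,0) (2,1)] -> total=6
Click 2 (0,1) count=1: revealed 0 new [(none)] -> total=6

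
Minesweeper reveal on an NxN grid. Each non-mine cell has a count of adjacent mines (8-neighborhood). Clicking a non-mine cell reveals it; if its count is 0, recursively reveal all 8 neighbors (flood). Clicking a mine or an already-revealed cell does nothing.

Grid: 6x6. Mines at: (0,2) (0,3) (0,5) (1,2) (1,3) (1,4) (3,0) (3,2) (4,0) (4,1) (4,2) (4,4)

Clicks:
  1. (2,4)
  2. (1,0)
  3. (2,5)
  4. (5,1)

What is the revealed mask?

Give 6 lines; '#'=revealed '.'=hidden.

Click 1 (2,4) count=2: revealed 1 new [(2,4)] -> total=1
Click 2 (1,0) count=0: revealed 6 new [(0,0) (0,1) (1,0) (1,1) (2,0) (2,1)] -> total=7
Click 3 (2,5) count=1: revealed 1 new [(2,5)] -> total=8
Click 4 (5,1) count=3: revealed 1 new [(5,1)] -> total=9

Answer: ##....
##....
##..##
......
......
.#....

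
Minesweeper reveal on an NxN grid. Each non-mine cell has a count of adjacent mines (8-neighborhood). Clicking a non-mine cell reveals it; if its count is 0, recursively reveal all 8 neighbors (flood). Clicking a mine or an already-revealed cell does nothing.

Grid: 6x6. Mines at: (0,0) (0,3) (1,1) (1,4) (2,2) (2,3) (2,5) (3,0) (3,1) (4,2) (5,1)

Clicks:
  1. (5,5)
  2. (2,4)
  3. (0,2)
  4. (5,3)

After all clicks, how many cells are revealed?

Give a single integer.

Click 1 (5,5) count=0: revealed 9 new [(3,3) (3,4) (3,5) (4,3) (4,4) (4,5) (5,3) (5,4) (5,5)] -> total=9
Click 2 (2,4) count=3: revealed 1 new [(2,4)] -> total=10
Click 3 (0,2) count=2: revealed 1 new [(0,2)] -> total=11
Click 4 (5,3) count=1: revealed 0 new [(none)] -> total=11

Answer: 11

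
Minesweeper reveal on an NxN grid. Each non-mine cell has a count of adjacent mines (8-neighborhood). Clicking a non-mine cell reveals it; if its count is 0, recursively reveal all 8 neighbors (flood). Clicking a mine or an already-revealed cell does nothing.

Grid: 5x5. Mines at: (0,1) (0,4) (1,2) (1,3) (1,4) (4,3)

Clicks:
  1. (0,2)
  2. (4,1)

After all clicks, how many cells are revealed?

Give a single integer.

Answer: 12

Derivation:
Click 1 (0,2) count=3: revealed 1 new [(0,2)] -> total=1
Click 2 (4,1) count=0: revealed 11 new [(1,0) (1,1) (2,0) (2,1) (2,2) (3,0) (3,1) (3,2) (4,0) (4,1) (4,2)] -> total=12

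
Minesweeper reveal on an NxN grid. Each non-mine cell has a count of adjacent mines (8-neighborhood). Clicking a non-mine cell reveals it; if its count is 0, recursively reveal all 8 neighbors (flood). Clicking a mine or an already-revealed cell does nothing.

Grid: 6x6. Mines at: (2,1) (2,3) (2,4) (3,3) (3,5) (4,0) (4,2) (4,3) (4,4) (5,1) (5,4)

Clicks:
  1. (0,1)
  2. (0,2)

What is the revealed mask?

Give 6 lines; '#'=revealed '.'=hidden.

Click 1 (0,1) count=0: revealed 12 new [(0,0) (0,1) (0,2) (0,3) (0,4) (0,5) (1,0) (1,1) (1,2) (1,3) (1,4) (1,5)] -> total=12
Click 2 (0,2) count=0: revealed 0 new [(none)] -> total=12

Answer: ######
######
......
......
......
......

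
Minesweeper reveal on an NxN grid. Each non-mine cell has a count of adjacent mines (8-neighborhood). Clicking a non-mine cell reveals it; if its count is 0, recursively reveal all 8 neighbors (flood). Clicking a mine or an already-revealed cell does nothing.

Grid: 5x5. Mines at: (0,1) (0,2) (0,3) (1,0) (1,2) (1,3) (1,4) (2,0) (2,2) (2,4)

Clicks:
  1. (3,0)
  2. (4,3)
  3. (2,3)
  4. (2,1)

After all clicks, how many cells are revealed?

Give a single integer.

Click 1 (3,0) count=1: revealed 1 new [(3,0)] -> total=1
Click 2 (4,3) count=0: revealed 9 new [(3,1) (3,2) (3,3) (3,4) (4,0) (4,1) (4,2) (4,3) (4,4)] -> total=10
Click 3 (2,3) count=5: revealed 1 new [(2,3)] -> total=11
Click 4 (2,1) count=4: revealed 1 new [(2,1)] -> total=12

Answer: 12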